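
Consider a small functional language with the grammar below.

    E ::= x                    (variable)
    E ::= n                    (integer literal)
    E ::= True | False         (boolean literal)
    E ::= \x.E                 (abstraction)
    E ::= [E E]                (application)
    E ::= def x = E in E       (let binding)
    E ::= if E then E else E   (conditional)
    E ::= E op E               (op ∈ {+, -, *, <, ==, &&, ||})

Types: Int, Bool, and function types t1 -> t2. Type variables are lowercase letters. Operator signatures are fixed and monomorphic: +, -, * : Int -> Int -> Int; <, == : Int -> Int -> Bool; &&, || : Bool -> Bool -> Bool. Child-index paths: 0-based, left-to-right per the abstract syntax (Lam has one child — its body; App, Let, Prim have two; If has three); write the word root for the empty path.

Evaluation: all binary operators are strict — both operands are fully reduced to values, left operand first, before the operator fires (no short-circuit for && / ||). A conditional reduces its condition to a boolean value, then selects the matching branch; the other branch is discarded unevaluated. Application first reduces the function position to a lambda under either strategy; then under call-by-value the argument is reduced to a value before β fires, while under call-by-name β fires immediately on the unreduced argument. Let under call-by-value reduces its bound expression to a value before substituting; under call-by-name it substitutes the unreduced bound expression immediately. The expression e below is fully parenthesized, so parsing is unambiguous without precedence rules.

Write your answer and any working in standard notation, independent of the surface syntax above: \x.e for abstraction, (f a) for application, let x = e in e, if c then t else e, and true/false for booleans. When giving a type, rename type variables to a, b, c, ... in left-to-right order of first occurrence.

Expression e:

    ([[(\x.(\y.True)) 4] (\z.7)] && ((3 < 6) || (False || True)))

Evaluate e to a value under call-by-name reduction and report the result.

Answer: true

Trace:
step 0: ((((\x.(\y.true)) 4) (\z.7)) && ((3 < 6) || (false || true)))
step 1: [beta@0.0] (((\y.true) (\z.7)) && ((3 < 6) || (false || true)))
step 2: [beta@0] (true && ((3 < 6) || (false || true)))
step 3: [delta@1.0] (true && (true || (false || true)))
step 4: [delta@1.1] (true && (true || true))
step 5: [delta@1] (true && true)
step 6: [delta@root] true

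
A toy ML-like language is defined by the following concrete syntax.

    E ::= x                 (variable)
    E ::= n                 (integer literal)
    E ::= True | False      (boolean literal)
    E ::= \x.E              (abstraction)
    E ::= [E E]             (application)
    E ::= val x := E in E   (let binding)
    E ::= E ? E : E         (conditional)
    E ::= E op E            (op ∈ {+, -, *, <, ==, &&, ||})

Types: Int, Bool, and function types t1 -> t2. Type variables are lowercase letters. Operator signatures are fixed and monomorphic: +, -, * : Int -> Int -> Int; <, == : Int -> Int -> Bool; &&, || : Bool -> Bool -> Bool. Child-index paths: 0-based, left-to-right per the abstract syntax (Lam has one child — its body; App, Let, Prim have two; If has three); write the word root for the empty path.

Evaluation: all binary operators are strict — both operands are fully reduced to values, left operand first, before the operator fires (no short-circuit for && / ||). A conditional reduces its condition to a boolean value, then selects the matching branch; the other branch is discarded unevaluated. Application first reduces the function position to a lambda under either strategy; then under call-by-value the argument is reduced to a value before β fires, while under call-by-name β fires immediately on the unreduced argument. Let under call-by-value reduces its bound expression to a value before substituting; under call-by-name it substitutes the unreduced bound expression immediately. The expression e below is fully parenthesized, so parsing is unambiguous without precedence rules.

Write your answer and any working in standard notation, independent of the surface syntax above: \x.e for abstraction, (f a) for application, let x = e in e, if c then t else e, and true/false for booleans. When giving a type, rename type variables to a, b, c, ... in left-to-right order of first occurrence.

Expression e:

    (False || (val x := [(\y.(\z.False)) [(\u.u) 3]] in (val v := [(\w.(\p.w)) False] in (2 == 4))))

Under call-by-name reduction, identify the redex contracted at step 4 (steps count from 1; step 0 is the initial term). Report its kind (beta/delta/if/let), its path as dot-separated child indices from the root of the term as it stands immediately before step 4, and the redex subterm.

Answer: delta at root : (false || false)

Working:
step 0: (false || (let x = ((\y.(\z.false)) ((\u.u) 3)) in (let v = ((\w.(\p.w)) false) in (2 == 4))))
step 1: [let@1] (false || (let v = ((\w.(\p.w)) false) in (2 == 4)))
step 2: [let@1] (false || (2 == 4))
step 3: [delta@1] (false || false)
step 4: [delta@root] false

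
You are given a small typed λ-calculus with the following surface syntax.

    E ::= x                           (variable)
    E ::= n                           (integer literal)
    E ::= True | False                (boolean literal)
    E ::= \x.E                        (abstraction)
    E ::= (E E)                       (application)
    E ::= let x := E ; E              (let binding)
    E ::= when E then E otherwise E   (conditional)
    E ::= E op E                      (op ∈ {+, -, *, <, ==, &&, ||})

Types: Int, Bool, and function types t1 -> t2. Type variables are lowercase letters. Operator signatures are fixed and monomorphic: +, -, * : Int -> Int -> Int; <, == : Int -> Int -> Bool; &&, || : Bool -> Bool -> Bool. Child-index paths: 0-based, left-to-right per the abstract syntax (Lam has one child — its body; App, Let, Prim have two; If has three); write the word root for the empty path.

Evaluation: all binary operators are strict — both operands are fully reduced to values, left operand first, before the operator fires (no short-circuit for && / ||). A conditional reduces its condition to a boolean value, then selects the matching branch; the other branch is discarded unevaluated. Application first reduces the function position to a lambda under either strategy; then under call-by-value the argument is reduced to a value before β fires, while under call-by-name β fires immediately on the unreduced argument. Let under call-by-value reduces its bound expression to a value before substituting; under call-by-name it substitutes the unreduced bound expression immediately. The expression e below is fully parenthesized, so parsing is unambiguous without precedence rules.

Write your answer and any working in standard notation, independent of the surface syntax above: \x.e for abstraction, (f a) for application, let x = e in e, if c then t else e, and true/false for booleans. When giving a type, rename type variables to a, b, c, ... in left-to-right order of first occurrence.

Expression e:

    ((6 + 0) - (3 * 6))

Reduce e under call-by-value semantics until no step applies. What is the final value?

Answer: -12

Derivation:
step 0: ((6 + 0) - (3 * 6))
step 1: [delta@0] (6 - (3 * 6))
step 2: [delta@1] (6 - 18)
step 3: [delta@root] -12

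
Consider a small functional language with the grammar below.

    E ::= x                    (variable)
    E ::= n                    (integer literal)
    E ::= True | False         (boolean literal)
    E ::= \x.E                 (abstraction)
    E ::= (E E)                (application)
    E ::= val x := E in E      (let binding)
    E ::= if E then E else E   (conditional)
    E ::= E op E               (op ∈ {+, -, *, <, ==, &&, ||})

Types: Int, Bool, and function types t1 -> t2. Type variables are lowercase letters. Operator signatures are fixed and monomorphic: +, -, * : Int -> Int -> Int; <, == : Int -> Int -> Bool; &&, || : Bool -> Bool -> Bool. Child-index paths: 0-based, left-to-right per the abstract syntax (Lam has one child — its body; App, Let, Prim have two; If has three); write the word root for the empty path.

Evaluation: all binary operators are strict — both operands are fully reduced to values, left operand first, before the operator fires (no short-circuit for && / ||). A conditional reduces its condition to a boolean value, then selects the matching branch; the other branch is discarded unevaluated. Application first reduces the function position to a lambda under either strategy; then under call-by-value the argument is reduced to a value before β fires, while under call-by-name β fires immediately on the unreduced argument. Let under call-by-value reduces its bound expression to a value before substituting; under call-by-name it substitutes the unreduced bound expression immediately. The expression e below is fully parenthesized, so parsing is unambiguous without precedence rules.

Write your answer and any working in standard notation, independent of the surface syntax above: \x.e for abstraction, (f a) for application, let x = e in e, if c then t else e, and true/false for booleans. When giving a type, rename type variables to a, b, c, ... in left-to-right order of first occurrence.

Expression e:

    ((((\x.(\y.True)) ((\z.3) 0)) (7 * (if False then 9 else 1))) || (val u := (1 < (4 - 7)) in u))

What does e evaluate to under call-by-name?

Working:
step 0: ((((\x.(\y.true)) ((\z.3) 0)) (7 * (if false then 9 else 1))) || (let u = (1 < (4 - 7)) in u))
step 1: [beta@0.0] (((\y.true) (7 * (if false then 9 else 1))) || (let u = (1 < (4 - 7)) in u))
step 2: [beta@0] (true || (let u = (1 < (4 - 7)) in u))
step 3: [let@1] (true || (1 < (4 - 7)))
step 4: [delta@1.1] (true || (1 < -3))
step 5: [delta@1] (true || false)
step 6: [delta@root] true

Answer: true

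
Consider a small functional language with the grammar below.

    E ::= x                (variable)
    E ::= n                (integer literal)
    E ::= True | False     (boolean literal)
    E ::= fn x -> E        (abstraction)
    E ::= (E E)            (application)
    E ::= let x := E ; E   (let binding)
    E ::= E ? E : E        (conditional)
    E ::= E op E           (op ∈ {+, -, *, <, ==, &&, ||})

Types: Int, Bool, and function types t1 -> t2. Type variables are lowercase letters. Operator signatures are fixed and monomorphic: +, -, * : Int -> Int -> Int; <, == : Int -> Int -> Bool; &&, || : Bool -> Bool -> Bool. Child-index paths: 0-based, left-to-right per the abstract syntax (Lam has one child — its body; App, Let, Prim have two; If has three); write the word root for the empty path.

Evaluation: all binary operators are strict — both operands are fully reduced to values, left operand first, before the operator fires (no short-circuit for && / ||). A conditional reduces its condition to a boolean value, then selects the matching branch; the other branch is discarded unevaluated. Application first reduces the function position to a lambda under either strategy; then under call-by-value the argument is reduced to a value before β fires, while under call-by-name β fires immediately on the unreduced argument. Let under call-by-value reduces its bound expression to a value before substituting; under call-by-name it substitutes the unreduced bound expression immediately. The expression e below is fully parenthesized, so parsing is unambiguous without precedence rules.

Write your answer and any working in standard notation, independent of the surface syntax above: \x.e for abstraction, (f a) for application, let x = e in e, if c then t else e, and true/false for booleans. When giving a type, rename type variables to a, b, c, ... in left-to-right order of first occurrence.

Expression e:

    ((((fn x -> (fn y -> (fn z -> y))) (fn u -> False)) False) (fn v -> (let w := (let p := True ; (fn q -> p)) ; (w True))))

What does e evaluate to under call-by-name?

Answer: false

Working:
step 0: ((((\x.(\y.(\z.y))) (\u.false)) false) (\v.(let w = (let p = true in (\q.p)) in (w true))))
step 1: [beta@0.0] (((\y.(\z.y)) false) (\v.(let w = (let p = true in (\q.p)) in (w true))))
step 2: [beta@0] ((\z.false) (\v.(let w = (let p = true in (\q.p)) in (w true))))
step 3: [beta@root] false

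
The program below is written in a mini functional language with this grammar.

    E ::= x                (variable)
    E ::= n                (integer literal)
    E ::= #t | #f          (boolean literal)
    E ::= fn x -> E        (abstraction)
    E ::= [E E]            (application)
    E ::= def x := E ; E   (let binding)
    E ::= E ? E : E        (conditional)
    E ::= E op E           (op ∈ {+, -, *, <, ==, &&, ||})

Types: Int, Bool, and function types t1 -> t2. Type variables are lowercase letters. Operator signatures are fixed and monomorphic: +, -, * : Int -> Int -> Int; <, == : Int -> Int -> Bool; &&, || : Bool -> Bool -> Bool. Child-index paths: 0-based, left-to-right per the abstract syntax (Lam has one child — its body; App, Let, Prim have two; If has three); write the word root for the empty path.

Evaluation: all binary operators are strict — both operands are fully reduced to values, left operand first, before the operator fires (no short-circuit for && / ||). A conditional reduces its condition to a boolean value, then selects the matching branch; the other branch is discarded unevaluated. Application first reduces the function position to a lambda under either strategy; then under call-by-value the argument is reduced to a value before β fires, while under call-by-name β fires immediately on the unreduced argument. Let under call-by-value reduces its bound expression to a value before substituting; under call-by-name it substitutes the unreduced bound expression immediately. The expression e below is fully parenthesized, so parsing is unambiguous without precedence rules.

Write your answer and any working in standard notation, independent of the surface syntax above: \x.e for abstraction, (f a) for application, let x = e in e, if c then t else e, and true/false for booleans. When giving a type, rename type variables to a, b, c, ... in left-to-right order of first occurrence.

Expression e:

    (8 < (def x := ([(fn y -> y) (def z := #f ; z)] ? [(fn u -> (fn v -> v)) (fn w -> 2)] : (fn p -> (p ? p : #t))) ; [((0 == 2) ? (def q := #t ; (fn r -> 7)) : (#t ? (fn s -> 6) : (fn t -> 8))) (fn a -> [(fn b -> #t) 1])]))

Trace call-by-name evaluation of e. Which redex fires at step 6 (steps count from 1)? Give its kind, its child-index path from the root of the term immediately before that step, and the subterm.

Answer: delta at root : (8 < 6)

Trace:
step 0: (8 < (let x = (if ((\y.y) (let z = false in z)) then ((\u.(\v.v)) (\w.2)) else (\p.(if p then p else true))) in ((if (0 == 2) then (let q = true in (\r.7)) else (if true then (\s.6) else (\t.8))) (\a.((\b.true) 1)))))
step 1: [let@1] (8 < ((if (0 == 2) then (let q = true in (\r.7)) else (if true then (\s.6) else (\t.8))) (\a.((\b.true) 1))))
step 2: [delta@1.0.0] (8 < ((if false then (let q = true in (\r.7)) else (if true then (\s.6) else (\t.8))) (\a.((\b.true) 1))))
step 3: [if@1.0] (8 < ((if true then (\s.6) else (\t.8)) (\a.((\b.true) 1))))
step 4: [if@1.0] (8 < ((\s.6) (\a.((\b.true) 1))))
step 5: [beta@1] (8 < 6)
step 6: [delta@root] false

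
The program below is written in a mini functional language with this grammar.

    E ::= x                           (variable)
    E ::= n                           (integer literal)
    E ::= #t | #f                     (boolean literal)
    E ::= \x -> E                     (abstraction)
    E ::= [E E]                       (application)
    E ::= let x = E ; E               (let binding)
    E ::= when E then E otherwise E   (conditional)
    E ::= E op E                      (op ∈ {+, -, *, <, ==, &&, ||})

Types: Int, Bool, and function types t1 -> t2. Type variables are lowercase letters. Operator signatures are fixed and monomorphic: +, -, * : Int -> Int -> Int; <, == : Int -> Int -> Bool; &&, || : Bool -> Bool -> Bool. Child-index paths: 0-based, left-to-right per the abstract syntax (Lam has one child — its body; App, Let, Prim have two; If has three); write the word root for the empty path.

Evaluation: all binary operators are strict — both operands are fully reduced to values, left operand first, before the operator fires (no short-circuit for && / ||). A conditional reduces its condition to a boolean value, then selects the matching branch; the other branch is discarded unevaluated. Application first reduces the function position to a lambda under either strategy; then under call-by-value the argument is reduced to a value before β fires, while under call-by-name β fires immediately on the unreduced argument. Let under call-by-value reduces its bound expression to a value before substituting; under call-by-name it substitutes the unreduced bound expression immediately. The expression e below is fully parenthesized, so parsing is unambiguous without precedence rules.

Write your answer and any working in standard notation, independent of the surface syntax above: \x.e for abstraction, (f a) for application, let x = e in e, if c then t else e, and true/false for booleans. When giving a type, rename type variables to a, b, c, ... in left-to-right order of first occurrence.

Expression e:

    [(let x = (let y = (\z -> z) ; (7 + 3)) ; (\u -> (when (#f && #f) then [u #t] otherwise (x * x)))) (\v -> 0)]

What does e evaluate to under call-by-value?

Answer: 100

Derivation:
step 0: ((let x = (let y = (\z.z) in (7 + 3)) in (\u.(if (false && false) then (u true) else (x * x)))) (\v.0))
step 1: [let@0.0] ((let x = (7 + 3) in (\u.(if (false && false) then (u true) else (x * x)))) (\v.0))
step 2: [delta@0.0] ((let x = 10 in (\u.(if (false && false) then (u true) else (x * x)))) (\v.0))
step 3: [let@0] ((\u.(if (false && false) then (u true) else (10 * 10))) (\v.0))
step 4: [beta@root] (if (false && false) then ((\v.0) true) else (10 * 10))
step 5: [delta@0] (if false then ((\v.0) true) else (10 * 10))
step 6: [if@root] (10 * 10)
step 7: [delta@root] 100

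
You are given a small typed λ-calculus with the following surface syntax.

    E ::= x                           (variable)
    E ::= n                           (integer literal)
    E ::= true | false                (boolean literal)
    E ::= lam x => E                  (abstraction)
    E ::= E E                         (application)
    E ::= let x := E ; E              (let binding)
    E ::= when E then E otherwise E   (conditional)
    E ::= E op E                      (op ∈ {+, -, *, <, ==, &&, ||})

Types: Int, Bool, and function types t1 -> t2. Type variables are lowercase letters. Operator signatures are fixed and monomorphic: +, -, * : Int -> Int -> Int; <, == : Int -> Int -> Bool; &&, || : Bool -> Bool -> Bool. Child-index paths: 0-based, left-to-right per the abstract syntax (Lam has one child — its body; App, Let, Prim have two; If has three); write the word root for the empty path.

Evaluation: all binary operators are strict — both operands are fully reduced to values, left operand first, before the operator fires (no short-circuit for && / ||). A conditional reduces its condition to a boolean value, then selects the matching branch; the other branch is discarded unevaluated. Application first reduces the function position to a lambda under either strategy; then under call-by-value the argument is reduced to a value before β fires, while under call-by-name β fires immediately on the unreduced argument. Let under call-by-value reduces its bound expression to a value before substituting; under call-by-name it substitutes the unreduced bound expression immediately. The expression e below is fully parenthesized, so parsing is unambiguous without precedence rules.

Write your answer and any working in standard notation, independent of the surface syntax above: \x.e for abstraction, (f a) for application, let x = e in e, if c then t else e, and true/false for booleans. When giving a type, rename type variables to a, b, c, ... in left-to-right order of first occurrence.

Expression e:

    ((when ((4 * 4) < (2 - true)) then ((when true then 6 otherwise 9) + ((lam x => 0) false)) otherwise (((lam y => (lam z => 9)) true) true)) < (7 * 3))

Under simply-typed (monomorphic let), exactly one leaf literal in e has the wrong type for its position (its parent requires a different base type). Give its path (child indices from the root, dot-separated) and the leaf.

Answer: 0.0.1.1 : true

Derivation:
  unify Int ~ Int
  unify Int ~ Int
  unify Int ~ Int
  unify Int ~ Int
  unify Bool ~ Int
  FAIL: mismatch Bool ~ Int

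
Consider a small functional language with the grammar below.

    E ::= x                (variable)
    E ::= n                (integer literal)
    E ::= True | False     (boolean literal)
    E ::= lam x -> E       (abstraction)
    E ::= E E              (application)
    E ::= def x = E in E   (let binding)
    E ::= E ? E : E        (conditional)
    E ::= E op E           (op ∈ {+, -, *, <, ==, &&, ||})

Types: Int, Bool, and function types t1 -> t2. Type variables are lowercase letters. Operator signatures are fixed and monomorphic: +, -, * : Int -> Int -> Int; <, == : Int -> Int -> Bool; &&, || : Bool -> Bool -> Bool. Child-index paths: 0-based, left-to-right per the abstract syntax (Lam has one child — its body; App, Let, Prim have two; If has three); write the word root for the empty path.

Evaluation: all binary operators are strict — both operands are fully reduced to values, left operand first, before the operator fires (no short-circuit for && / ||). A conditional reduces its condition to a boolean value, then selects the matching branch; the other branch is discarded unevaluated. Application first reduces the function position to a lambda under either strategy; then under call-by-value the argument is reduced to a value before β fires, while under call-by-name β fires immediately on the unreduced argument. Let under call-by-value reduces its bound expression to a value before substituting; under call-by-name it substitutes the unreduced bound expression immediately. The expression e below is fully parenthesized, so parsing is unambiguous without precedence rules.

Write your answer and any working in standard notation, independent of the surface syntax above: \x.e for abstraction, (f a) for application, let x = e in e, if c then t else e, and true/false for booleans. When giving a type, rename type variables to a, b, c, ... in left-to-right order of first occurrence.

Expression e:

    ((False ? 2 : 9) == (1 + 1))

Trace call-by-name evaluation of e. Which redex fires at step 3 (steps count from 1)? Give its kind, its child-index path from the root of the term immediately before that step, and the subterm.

Working:
step 0: ((if false then 2 else 9) == (1 + 1))
step 1: [if@0] (9 == (1 + 1))
step 2: [delta@1] (9 == 2)
step 3: [delta@root] false

Answer: delta at root : (9 == 2)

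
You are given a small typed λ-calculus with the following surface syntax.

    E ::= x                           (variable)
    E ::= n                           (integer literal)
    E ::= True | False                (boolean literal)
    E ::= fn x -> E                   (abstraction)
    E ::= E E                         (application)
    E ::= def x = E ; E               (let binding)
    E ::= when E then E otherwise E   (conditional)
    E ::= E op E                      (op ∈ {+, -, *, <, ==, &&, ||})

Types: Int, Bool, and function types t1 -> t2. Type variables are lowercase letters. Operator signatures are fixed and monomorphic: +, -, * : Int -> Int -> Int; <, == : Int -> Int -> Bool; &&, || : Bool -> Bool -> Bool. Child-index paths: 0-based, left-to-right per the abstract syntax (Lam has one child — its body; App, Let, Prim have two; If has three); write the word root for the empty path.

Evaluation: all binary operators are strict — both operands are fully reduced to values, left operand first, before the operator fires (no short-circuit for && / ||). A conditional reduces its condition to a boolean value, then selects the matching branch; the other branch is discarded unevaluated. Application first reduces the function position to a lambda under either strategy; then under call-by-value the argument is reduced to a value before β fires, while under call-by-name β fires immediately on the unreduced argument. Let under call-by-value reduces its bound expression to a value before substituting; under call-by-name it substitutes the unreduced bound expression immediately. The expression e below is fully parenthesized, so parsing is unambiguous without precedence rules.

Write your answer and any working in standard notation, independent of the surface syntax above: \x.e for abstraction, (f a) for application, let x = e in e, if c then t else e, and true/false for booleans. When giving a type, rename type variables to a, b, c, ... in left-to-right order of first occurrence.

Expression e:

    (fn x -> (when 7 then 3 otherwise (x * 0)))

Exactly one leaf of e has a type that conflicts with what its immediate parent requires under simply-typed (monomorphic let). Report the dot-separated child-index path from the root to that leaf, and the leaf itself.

Working:
  unify Int ~ Bool
  FAIL: mismatch Int ~ Bool

Answer: 0.0 : 7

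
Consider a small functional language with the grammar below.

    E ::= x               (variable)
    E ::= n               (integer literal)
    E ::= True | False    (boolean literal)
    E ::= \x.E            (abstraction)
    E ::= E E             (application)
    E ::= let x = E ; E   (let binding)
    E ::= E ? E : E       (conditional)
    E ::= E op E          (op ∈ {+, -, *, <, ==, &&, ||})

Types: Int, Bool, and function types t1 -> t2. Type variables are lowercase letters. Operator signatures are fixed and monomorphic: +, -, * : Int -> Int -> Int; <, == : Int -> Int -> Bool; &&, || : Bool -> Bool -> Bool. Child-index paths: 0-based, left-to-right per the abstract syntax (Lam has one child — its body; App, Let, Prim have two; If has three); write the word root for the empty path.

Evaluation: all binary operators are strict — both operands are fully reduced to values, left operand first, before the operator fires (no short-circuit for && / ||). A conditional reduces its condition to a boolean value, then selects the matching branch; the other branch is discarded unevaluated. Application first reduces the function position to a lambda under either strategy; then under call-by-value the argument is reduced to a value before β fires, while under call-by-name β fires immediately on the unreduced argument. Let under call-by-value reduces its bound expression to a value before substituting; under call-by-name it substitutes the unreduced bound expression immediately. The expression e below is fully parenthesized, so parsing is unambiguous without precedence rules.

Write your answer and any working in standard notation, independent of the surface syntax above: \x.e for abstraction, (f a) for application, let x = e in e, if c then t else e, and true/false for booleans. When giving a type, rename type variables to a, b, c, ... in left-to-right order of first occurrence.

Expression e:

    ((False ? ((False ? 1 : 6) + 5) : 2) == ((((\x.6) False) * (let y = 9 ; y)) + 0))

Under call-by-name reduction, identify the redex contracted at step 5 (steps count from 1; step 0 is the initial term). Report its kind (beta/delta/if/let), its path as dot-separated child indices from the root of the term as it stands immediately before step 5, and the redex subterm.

Answer: delta at 1 : (54 + 0)

Working:
step 0: ((if false then ((if false then 1 else 6) + 5) else 2) == ((((\x.6) false) * (let y = 9 in y)) + 0))
step 1: [if@0] (2 == ((((\x.6) false) * (let y = 9 in y)) + 0))
step 2: [beta@1.0.0] (2 == ((6 * (let y = 9 in y)) + 0))
step 3: [let@1.0.1] (2 == ((6 * 9) + 0))
step 4: [delta@1.0] (2 == (54 + 0))
step 5: [delta@1] (2 == 54)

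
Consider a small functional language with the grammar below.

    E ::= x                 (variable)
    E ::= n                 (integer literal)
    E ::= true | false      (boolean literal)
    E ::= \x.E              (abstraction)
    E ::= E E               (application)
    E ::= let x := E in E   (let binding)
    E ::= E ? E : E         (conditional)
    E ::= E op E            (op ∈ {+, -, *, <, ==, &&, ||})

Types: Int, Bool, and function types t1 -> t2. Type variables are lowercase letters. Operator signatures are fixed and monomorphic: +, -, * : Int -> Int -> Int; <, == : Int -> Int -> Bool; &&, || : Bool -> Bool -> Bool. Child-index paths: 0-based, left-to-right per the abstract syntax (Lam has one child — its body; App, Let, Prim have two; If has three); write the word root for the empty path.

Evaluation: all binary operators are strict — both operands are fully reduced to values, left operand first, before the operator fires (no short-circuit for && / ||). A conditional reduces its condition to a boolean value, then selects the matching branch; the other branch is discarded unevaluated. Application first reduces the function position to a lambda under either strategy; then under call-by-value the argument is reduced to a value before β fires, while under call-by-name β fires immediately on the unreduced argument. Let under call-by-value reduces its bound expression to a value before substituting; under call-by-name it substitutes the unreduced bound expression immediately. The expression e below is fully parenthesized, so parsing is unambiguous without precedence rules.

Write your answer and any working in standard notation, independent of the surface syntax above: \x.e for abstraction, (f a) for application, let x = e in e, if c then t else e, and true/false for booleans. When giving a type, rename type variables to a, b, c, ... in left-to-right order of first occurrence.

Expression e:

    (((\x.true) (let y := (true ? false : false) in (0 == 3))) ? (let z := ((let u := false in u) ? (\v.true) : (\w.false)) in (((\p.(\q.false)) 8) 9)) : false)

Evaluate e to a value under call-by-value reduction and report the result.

Answer: false

Working:
step 0: (if ((\x.true) (let y = (if true then false else false) in (0 == 3))) then (let z = (if (let u = false in u) then (\v.true) else (\w.false)) in (((\p.(\q.false)) 8) 9)) else false)
step 1: [if@0.1.0] (if ((\x.true) (let y = false in (0 == 3))) then (let z = (if (let u = false in u) then (\v.true) else (\w.false)) in (((\p.(\q.false)) 8) 9)) else false)
step 2: [let@0.1] (if ((\x.true) (0 == 3)) then (let z = (if (let u = false in u) then (\v.true) else (\w.false)) in (((\p.(\q.false)) 8) 9)) else false)
step 3: [delta@0.1] (if ((\x.true) false) then (let z = (if (let u = false in u) then (\v.true) else (\w.false)) in (((\p.(\q.false)) 8) 9)) else false)
step 4: [beta@0] (if true then (let z = (if (let u = false in u) then (\v.true) else (\w.false)) in (((\p.(\q.false)) 8) 9)) else false)
step 5: [if@root] (let z = (if (let u = false in u) then (\v.true) else (\w.false)) in (((\p.(\q.false)) 8) 9))
step 6: [let@0.0] (let z = (if false then (\v.true) else (\w.false)) in (((\p.(\q.false)) 8) 9))
step 7: [if@0] (let z = (\w.false) in (((\p.(\q.false)) 8) 9))
step 8: [let@root] (((\p.(\q.false)) 8) 9)
step 9: [beta@0] ((\q.false) 9)
step 10: [beta@root] false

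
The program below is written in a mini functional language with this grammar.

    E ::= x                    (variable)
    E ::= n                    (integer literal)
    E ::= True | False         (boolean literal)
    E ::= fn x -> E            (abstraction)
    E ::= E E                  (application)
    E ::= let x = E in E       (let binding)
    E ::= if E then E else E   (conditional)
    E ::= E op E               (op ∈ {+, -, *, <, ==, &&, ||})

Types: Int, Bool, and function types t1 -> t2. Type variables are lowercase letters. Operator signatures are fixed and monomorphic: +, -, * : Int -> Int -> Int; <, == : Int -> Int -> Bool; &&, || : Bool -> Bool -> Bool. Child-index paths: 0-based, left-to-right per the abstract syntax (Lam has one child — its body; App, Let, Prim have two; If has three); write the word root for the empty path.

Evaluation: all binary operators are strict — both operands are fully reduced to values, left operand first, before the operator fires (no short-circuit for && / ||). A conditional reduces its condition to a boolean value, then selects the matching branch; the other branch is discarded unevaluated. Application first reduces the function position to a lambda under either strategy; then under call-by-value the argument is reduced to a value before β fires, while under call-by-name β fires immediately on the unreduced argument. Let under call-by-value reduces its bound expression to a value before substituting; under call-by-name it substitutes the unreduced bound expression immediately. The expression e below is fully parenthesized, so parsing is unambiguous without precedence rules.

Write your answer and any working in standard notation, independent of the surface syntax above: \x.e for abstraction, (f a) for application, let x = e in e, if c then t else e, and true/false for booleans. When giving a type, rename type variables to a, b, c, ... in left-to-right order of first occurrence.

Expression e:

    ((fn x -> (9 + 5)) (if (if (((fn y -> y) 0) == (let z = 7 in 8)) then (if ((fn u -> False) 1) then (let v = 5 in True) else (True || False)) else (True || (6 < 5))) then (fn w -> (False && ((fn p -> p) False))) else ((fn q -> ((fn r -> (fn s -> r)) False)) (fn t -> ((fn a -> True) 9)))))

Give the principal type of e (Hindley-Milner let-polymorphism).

Working:
  unify Int ~ Int
  unify Int ~ Int
\x._ : a -> Int
y : b
\y._ : b -> b
  unify b -> b ~ Int -> c
  unify b ~ Int
  unify Int ~ c
_ _ : Int
  unify Int ~ Int
let z : Int
  unify Int ~ Int
  unify Bool ~ Bool
\u._ : d -> Bool
  unify d -> Bool ~ Int -> e
  unify d ~ Int
  unify Bool ~ e
_ _ : Bool
  unify Bool ~ Bool
let v : Int
  unify Bool ~ Bool
  unify Bool ~ Bool
  unify Bool ~ Bool
  unify Bool ~ Bool
  unify Int ~ Int
  unify Int ~ Int
  unify Bool ~ Bool
  unify Bool ~ Bool
  unify Bool ~ Bool
  unify Bool ~ Bool
p : g
\p._ : g -> g
  unify g -> g ~ Bool -> h
  unify g ~ Bool
  unify Bool ~ h
_ _ : Bool
  unify Bool ~ Bool
\w._ : f -> Bool
r : j
\s._ : k -> j
\r._ : j -> k -> j
  unify j -> k -> j ~ Bool -> l
  unify j ~ Bool
  unify k -> Bool ~ l
_ _ : k -> Bool
\q._ : i -> k -> Bool
\a._ : n -> Bool
  unify n -> Bool ~ Int -> o
  unify n ~ Int
  unify Bool ~ o
_ _ : Bool
\t._ : m -> Bool
  unify i -> k -> Bool ~ (m -> Bool) -> p
  unify i ~ m -> Bool
  unify k -> Bool ~ p
_ _ : k -> Bool
  unify f -> Bool ~ k -> Bool
  unify f ~ k
  unify Bool ~ Bool
  unify a -> Int ~ (k -> Bool) -> q
  unify a ~ k -> Bool
  unify Int ~ q
_ _ : Int

Answer: Int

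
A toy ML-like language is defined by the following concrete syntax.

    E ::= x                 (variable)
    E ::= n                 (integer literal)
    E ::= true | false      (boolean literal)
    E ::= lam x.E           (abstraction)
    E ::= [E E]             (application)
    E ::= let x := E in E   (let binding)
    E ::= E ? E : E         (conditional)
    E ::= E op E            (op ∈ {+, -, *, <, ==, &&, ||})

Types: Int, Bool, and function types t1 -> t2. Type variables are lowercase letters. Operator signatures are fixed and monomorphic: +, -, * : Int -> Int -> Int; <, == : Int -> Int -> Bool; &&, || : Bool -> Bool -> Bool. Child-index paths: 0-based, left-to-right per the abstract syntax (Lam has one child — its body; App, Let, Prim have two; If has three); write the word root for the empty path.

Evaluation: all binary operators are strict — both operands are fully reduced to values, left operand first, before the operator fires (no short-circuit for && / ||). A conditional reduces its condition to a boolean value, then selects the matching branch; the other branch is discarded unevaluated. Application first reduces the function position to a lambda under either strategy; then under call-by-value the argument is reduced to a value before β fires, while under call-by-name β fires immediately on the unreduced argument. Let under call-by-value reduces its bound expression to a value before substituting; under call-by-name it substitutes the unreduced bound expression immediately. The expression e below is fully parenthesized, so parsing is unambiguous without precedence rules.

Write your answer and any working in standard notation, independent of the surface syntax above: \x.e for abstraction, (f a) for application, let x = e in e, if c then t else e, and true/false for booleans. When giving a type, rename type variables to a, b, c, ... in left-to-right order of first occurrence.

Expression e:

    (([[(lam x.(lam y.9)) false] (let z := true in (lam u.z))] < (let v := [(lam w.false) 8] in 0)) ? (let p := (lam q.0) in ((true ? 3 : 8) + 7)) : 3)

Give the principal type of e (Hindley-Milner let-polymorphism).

Answer: Int

Working:
\y._ : b -> Int
\x._ : a -> b -> Int
  unify a -> b -> Int ~ Bool -> c
  unify a ~ Bool
  unify b -> Int ~ c
_ _ : b -> Int
let z : Bool
z : Bool
\u._ : d -> Bool
  unify b -> Int ~ (d -> Bool) -> e
  unify b ~ d -> Bool
  unify Int ~ e
_ _ : Int
  unify Int ~ Int
\w._ : f -> Bool
  unify f -> Bool ~ Int -> g
  unify f ~ Int
  unify Bool ~ g
_ _ : Bool
let v : Bool
  unify Int ~ Int
  unify Bool ~ Bool
\q._ : h -> Int
let p : forall. h -> Int
  unify Bool ~ Bool
  unify Int ~ Int
  unify Int ~ Int
  unify Int ~ Int
  unify Int ~ Int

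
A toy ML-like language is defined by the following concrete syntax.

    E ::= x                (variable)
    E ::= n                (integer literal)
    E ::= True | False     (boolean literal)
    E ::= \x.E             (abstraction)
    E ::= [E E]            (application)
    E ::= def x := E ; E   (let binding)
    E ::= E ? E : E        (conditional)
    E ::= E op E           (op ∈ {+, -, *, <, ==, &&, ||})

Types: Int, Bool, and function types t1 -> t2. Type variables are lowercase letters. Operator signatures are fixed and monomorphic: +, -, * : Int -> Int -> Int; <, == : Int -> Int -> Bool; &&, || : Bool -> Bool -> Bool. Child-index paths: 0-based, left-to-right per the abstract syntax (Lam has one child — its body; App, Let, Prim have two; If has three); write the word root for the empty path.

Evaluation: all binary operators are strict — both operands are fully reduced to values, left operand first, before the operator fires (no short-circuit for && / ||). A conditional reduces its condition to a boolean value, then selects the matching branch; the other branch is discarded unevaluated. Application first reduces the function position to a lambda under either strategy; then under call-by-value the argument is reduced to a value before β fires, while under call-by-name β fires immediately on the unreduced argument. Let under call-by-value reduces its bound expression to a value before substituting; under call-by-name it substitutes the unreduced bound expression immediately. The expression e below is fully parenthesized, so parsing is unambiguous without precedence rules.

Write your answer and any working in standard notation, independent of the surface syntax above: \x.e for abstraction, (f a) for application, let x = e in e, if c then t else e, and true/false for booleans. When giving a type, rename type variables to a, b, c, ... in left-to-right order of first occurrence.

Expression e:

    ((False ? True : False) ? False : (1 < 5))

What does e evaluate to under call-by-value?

Derivation:
step 0: (if (if false then true else false) then false else (1 < 5))
step 1: [if@0] (if false then false else (1 < 5))
step 2: [if@root] (1 < 5)
step 3: [delta@root] true

Answer: true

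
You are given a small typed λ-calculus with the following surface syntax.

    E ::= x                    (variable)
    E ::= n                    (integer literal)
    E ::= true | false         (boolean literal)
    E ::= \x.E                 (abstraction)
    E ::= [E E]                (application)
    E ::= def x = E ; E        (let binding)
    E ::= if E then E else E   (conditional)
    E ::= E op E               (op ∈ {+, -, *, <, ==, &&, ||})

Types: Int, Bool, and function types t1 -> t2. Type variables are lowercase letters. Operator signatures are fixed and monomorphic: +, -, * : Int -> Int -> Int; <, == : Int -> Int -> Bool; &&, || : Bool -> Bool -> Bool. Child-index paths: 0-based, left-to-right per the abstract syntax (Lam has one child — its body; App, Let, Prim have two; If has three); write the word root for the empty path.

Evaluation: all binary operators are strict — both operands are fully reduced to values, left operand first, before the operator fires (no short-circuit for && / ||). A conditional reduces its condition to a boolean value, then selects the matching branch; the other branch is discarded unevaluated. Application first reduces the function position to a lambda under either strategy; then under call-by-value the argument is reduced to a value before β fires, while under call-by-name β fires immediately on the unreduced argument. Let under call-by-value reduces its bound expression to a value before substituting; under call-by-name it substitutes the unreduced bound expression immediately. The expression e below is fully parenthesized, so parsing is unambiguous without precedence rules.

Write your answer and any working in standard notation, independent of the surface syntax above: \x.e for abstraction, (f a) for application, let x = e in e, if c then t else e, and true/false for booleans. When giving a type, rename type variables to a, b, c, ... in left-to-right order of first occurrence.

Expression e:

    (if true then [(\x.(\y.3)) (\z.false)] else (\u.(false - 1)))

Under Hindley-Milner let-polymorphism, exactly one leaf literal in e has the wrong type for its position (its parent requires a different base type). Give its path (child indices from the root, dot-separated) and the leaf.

Answer: 2.0.0 : false

Trace:
  unify Bool ~ Bool
\y._ : b -> Int
\x._ : a -> b -> Int
\z._ : c -> Bool
  unify a -> b -> Int ~ (c -> Bool) -> d
  unify a ~ c -> Bool
  unify b -> Int ~ d
_ _ : b -> Int
  unify Bool ~ Int
  FAIL: mismatch Bool ~ Int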